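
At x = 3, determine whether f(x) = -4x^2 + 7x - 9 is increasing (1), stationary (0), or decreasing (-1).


Compute f'(x) to determine behavior:
f'(x) = -8x + 7
f'(3) = -8 * 3 + 7
= -24 + 7
= -17
Since f'(3) < 0, the function is decreasing (-1)

-1


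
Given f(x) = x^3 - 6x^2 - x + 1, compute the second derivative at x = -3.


First derivative:
f'(x) = 3x^2 - 12x - 1
Second derivative:
f''(x) = 6x - 12
Substitute x = -3:
f''(-3) = 6 * (-3) - 12
= -18 - 12
= -30

-30


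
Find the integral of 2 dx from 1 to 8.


The integral of a constant k over [a, b] equals k * (b - a).
integral from 1 to 8 of 2 dx
= 2 * (8 - 1)
= 2 * 7
= 14

14


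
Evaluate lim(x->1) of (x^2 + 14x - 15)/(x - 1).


Direct substitution gives 0/0, so we factor the numerator.
Factor: (x^2 + 14x - 15) = (x - 1)(x + 15)
Cancel the common factor (x - 1):
(x^2 + 14x - 15)/(x - 1) = (x + 15)
Now substitute x = 1:
= (1) - (-15) = 16

16


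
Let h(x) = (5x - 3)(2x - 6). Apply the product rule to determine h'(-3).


Let u(x) = 5x - 3 and v(x) = 2x - 6
u'(x) = 5
v'(x) = 2
Product rule: h'(x) = u'(x)*v(x) + u(x)*v'(x)
= 5 * (2x - 6) + (5x - 3) * 2
At x = -3:
u(-3) = 5 * (-3) - 3 = -18
v(-3) = 2 * (-3) - 6 = -12
h'(-3) = 5 * (-12) + (-18) * 2
= -60 - 36
= -96

-96


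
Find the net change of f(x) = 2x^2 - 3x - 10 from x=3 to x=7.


Net change = f(b) - f(a)
f(x) = 2x^2 - 3x - 10
Compute f(7):
f(7) = 2 * 7^2 - 3 * 7 - 10
= 98 - 21 - 10
= 67
Compute f(3):
f(3) = 2 * 3^2 - 3 * 3 - 10
= 18 - 9 - 10
= -1
Net change = 67 - (-1) = 68

68


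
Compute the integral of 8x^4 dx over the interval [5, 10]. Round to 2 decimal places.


Find the antiderivative of 8x^4:
F(x) = 8/5 * x^5
Apply the Fundamental Theorem of Calculus:
F(10) - F(5)
= 8/5 * 10^5 - 8/5 * 5^5
= 8/5 * (100000 - 3125)
= 8/5 * 96875
= 155000 = 155000.00

155000.00


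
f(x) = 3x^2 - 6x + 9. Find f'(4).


Differentiate term by term using power and sum rules:
f(x) = 3x^2 - 6x + 9
f'(x) = 6x - 6
Substitute x = 4:
f'(4) = 6 * 4 - 6
= 24 - 6
= 18

18


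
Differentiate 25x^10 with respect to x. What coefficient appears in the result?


We apply the power rule: d/dx [ax^n] = a*n * x^(n-1)
d/dx [25x^10]
= 25 * 10 * x^(10-1)
= 250x^9
The coefficient is 250

250


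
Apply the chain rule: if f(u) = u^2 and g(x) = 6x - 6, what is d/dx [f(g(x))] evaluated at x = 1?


Using the chain rule: (f(g(x)))' = f'(g(x)) * g'(x)
First, find g(1):
g(1) = 6 * 1 - 6 = 0
Next, f'(u) = 2u
And g'(x) = 6
So f'(g(1)) * g'(1)
= 2 * 0 * 6
= 0

0


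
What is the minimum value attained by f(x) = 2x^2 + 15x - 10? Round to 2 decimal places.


For a quadratic f(x) = ax^2 + bx + c with a > 0, the minimum is at the vertex.
Vertex x-coordinate: x = -b/(2a)
x = -(15) / (2 * 2)
x = -15/4
Substitute back to find the minimum value:
f(-15/4) = 2 * (-15/4)^2 + 15 * (-15/4) - 10
= 225/8 - 225/4 - 10
= -305/8 ≈ -38.13

-38.13


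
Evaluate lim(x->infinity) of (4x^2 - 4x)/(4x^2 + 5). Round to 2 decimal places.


For limits at infinity with equal-degree polynomials,
we compare leading coefficients.
Numerator leading term: 4x^2
Denominator leading term: 4x^2
Divide both by x^2:
lim = (4 - 4/x) / (4 + 5/x^2)
As x -> infinity, the 1/x and 1/x^2 terms vanish:
= 4/4 = 1 = 1.00

1.00


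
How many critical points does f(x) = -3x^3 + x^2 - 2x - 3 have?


Find where f'(x) = 0:
f(x) = -3x^3 + x^2 - 2x - 3
f'(x) = -9x^2 + 2x - 2
This is a quadratic in x. Use the discriminant to count real roots.
Discriminant = (2)^2 - 4 * (-9) * (-2)
= 4 - 72
= -68
Since discriminant < 0, f'(x) = 0 has no real solutions.
Number of critical points: 0

0


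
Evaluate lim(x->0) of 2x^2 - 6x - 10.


Since polynomials are continuous, we use direct substitution.
lim(x->0) of 2x^2 - 6x - 10
= 2 * 0^2 - 6 * 0 - 10
= 0 + 0 - 10
= -10

-10


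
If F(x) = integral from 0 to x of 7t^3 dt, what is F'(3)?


By the Fundamental Theorem of Calculus (Part 1):
If F(x) = integral from 0 to x of f(t) dt, then F'(x) = f(x)
Here f(t) = 7t^3
So F'(x) = 7x^3
Evaluate at x = 3:
F'(3) = 7 * 3^3
= 7 * 27
= 189

189


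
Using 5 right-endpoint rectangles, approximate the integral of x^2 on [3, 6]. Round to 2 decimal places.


Right Riemann sum uses right endpoints of each subinterval.
Interval: [3, 6], n = 5
dx = (6 - 3) / 5 = 3/5
Right endpoints: [18/5, 21/5, 24/5, 27/5, 6]
f values: [324/25, 441/25, 576/25, 729/25, 36]
Sum = dx * (sum of f values)
= 3/5 * 594/5
= 1782/25 = 71.28

71.28


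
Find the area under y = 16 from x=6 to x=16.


The area under a constant function y = 16 is a rectangle.
Width = 16 - 6 = 10
Height = 16
Area = width * height
= 10 * 16
= 160

160


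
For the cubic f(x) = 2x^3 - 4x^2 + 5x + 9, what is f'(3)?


Differentiate f(x) = 2x^3 - 4x^2 + 5x + 9 term by term:
f'(x) = 6x^2 - 8x + 5
Substitute x = 3:
f'(3) = 6 * 3^2 - 8 * 3 + 5
= 54 - 24 + 5
= 35

35


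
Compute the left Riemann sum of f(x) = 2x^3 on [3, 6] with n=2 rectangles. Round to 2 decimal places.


Left Riemann sum uses left endpoints of each subinterval.
Interval: [3, 6], n = 2
dx = (6 - 3) / 2 = 3/2
Left endpoints: [3, 9/2]
f values: [54, 729/4]
Sum = dx * (sum of f values)
= 3/2 * 945/4
= 2835/8 ≈ 354.38

354.38


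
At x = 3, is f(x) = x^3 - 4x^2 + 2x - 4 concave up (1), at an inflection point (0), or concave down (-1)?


Concavity is determined by the sign of f''(x).
f(x) = x^3 - 4x^2 + 2x - 4
f'(x) = 3x^2 - 8x + 2
f''(x) = 6x - 8
f''(3) = 6 * 3 - 8
= 18 - 8
= 10
Since f''(3) > 0, the function is concave up (1)

1


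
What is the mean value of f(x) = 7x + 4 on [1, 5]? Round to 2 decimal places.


Average value = 1/(b-a) * integral from a to b of f(x) dx
First compute the integral of 7x + 4:
F(x) = (7/2)x^2 + 4x
F(5) = 7/2 * 25 + 4 * 5 = 215/2
F(1) = 7/2 * 1 + 4 * 1 = 15/2
Integral = 215/2 - 15/2 = 100
Average = 100 / (5 - 1) = 100 / 4
= 25 = 25.00

25.00


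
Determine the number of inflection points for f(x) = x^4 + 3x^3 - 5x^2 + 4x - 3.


Inflection points occur where f''(x) = 0 and concavity changes.
f(x) = x^4 + 3x^3 - 5x^2 + 4x - 3
f'(x) = 4x^3 + 9x^2 - 10x + 4
f''(x) = 12x^2 + 18x - 10
This is a quadratic in x. Use the discriminant to count real roots.
Discriminant = (18)^2 - 4 * 12 * (-10)
= 324 - (-480)
= 804
Since discriminant > 0, f''(x) = 0 has 2 distinct real solutions.
A quadratic with two distinct real roots changes sign at each root, so concavity changes at both.
Number of inflection points: 2

2


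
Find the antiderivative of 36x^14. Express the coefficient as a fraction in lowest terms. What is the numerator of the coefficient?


Apply the power rule for integration:
integral of ax^n dx = a/(n+1) * x^(n+1) + C
integral of 36x^14 dx
= 36/15 * x^15 + C
= 12/5 * x^15 + C
The coefficient in lowest terms is 12/5, and its numerator is 12

12


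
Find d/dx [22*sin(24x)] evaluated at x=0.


Apply the chain rule to differentiate 22*sin(24x):
d/dx [22*sin(24x)]
= 22 * cos(24x) * d/dx(24x)
= 22 * 24 * cos(24x)
= 528 * cos(24x)
Evaluate at x = 0:
= 528 * cos(0)
= 528 * 1
= 528

528


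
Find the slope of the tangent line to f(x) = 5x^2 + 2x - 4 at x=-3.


The slope of the tangent line equals f'(x) at the point.
f(x) = 5x^2 + 2x - 4
f'(x) = 10x + 2
At x = -3:
f'(-3) = 10 * (-3) + 2
= -30 + 2
= -28

-28


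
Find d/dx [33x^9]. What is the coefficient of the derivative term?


We apply the power rule: d/dx [ax^n] = a*n * x^(n-1)
d/dx [33x^9]
= 33 * 9 * x^(9-1)
= 297x^8
The coefficient is 297

297


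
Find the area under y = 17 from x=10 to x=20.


The area under a constant function y = 17 is a rectangle.
Width = 20 - 10 = 10
Height = 17
Area = width * height
= 10 * 17
= 170

170


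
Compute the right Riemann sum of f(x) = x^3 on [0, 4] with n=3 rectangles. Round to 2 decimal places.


Right Riemann sum uses right endpoints of each subinterval.
Interval: [0, 4], n = 3
dx = (4 - 0) / 3 = 4/3
Right endpoints: [4/3, 8/3, 4]
f values: [64/27, 512/27, 64]
Sum = dx * (sum of f values)
= 4/3 * 256/3
= 1024/9 ≈ 113.78

113.78


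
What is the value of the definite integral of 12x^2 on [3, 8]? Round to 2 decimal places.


Find the antiderivative of 12x^2:
F(x) = 12/3 * x^3
Apply the Fundamental Theorem of Calculus:
F(8) - F(3)
= 12/3 * 8^3 - 12/3 * 3^3
= 12/3 * (512 - 27)
= 12/3 * 485
= 1940 = 1940.00

1940.00


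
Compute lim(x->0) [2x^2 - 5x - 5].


Since polynomials are continuous, we use direct substitution.
lim(x->0) of 2x^2 - 5x - 5
= 2 * 0^2 - 5 * 0 - 5
= 0 + 0 - 5
= -5

-5


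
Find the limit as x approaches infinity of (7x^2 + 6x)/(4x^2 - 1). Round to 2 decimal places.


For limits at infinity with equal-degree polynomials,
we compare leading coefficients.
Numerator leading term: 7x^2
Denominator leading term: 4x^2
Divide both by x^2:
lim = (7 + 6/x) / (4 - 1/x^2)
As x -> infinity, the 1/x and 1/x^2 terms vanish:
= 7/4 = 1.75

1.75


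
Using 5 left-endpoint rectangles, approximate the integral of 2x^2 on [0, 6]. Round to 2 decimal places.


Left Riemann sum uses left endpoints of each subinterval.
Interval: [0, 6], n = 5
dx = (6 - 0) / 5 = 6/5
Left endpoints: [0, 6/5, 12/5, 18/5, 24/5]
f values: [0, 72/25, 288/25, 648/25, 1152/25]
Sum = dx * (sum of f values)
= 6/5 * 432/5
= 2592/25 = 103.68

103.68


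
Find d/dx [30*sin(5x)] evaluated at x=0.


Apply the chain rule to differentiate 30*sin(5x):
d/dx [30*sin(5x)]
= 30 * cos(5x) * d/dx(5x)
= 30 * 5 * cos(5x)
= 150 * cos(5x)
Evaluate at x = 0:
= 150 * cos(0)
= 150 * 1
= 150

150


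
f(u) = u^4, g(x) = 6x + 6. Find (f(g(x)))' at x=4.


Using the chain rule: (f(g(x)))' = f'(g(x)) * g'(x)
First, find g(4):
g(4) = 6 * 4 + 6 = 30
Next, f'(u) = 4u^3
And g'(x) = 6
So f'(g(4)) * g'(4)
= 4 * 30^3 * 6
= 4 * 27000 * 6
= 648000

648000


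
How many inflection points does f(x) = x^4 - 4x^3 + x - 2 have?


Inflection points occur where f''(x) = 0 and concavity changes.
f(x) = x^4 - 4x^3 + x - 2
f'(x) = 4x^3 - 12x^2 + 1
f''(x) = 12x^2 - 24x
This is a quadratic in x. Use the discriminant to count real roots.
Discriminant = (-24)^2 - 4 * 12 * 0
= 576 - 0
= 576
Since discriminant > 0, f''(x) = 0 has 2 distinct real solutions.
A quadratic with two distinct real roots changes sign at each root, so concavity changes at both.
Number of inflection points: 2

2


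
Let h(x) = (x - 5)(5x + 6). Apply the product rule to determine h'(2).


Let u(x) = x - 5 and v(x) = 5x + 6
u'(x) = 1
v'(x) = 5
Product rule: h'(x) = u'(x)*v(x) + u(x)*v'(x)
= 1 * (5x + 6) + (x - 5) * 5
At x = 2:
u(2) = 1 * 2 - 5 = -3
v(2) = 5 * 2 + 6 = 16
h'(2) = 1 * 16 + (-3) * 5
= 16 - 15
= 1

1


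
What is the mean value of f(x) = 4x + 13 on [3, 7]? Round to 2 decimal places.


Average value = 1/(b-a) * integral from a to b of f(x) dx
First compute the integral of 4x + 13:
F(x) = 2x^2 + 13x
F(7) = 2 * 49 + 13 * 7 = 189
F(3) = 2 * 9 + 13 * 3 = 57
Integral = 189 - 57 = 132
Average = 132 / (7 - 3) = 132 / 4
= 33 = 33.00

33.00


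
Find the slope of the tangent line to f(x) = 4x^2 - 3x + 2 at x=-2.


The slope of the tangent line equals f'(x) at the point.
f(x) = 4x^2 - 3x + 2
f'(x) = 8x - 3
At x = -2:
f'(-2) = 8 * (-2) - 3
= -16 - 3
= -19

-19


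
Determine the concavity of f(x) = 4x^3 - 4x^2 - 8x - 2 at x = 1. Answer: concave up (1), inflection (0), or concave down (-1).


Concavity is determined by the sign of f''(x).
f(x) = 4x^3 - 4x^2 - 8x - 2
f'(x) = 12x^2 - 8x - 8
f''(x) = 24x - 8
f''(1) = 24 * 1 - 8
= 24 - 8
= 16
Since f''(1) > 0, the function is concave up (1)

1


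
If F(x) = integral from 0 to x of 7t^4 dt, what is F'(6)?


By the Fundamental Theorem of Calculus (Part 1):
If F(x) = integral from 0 to x of f(t) dt, then F'(x) = f(x)
Here f(t) = 7t^4
So F'(x) = 7x^4
Evaluate at x = 6:
F'(6) = 7 * 6^4
= 7 * 1296
= 9072

9072


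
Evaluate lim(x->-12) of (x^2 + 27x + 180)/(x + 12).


Direct substitution gives 0/0, so we factor the numerator.
Factor: (x^2 + 27x + 180) = (x + 12)(x + 15)
Cancel the common factor (x + 12):
(x^2 + 27x + 180)/(x + 12) = (x + 15)
Now substitute x = -12:
= (-12) - (-15) = 3

3


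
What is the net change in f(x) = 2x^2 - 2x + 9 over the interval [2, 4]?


Net change = f(b) - f(a)
f(x) = 2x^2 - 2x + 9
Compute f(4):
f(4) = 2 * 4^2 - 2 * 4 + 9
= 32 - 8 + 9
= 33
Compute f(2):
f(2) = 2 * 2^2 - 2 * 2 + 9
= 8 - 4 + 9
= 13
Net change = 33 - 13 = 20

20


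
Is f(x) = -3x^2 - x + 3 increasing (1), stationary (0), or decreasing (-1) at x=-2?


Compute f'(x) to determine behavior:
f'(x) = -6x - 1
f'(-2) = -6 * (-2) - 1
= 12 - 1
= 11
Since f'(-2) > 0, the function is increasing (1)

1


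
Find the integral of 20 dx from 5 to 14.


The integral of a constant k over [a, b] equals k * (b - a).
integral from 5 to 14 of 20 dx
= 20 * (14 - 5)
= 20 * 9
= 180

180


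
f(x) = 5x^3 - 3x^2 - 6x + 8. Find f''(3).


First derivative:
f'(x) = 15x^2 - 6x - 6
Second derivative:
f''(x) = 30x - 6
Substitute x = 3:
f''(3) = 30 * 3 - 6
= 90 - 6
= 84

84


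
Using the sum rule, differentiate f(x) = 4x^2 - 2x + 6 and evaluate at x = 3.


Differentiate term by term using power and sum rules:
f(x) = 4x^2 - 2x + 6
f'(x) = 8x - 2
Substitute x = 3:
f'(3) = 8 * 3 - 2
= 24 - 2
= 22

22


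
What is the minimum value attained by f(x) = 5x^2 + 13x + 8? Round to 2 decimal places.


For a quadratic f(x) = ax^2 + bx + c with a > 0, the minimum is at the vertex.
Vertex x-coordinate: x = -b/(2a)
x = -(13) / (2 * 5)
x = -13/10
Substitute back to find the minimum value:
f(-13/10) = 5 * (-13/10)^2 + 13 * (-13/10) + 8
= 169/20 - 169/10 + 8
= -9/20 = -0.45

-0.45


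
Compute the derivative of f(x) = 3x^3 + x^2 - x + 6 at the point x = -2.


Differentiate f(x) = 3x^3 + x^2 - x + 6 term by term:
f'(x) = 9x^2 + 2x - 1
Substitute x = -2:
f'(-2) = 9 * (-2)^2 + 2 * (-2) - 1
= 36 - 4 - 1
= 31

31


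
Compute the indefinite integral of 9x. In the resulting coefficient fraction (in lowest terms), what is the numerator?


Apply the power rule for integration:
integral of ax^n dx = a/(n+1) * x^(n+1) + C
integral of 9x dx
= 9/2 * x^2 + C
The coefficient in lowest terms is 9/2, and its numerator is 9

9


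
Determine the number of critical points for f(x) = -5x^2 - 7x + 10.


Find where f'(x) = 0:
f'(x) = -10x - 7
Set f'(x) = 0:
-10x - 7 = 0
x = 7 / (-10) = -7/10
This is a linear equation in x, so there is exactly one solution.
Number of critical points: 1

1


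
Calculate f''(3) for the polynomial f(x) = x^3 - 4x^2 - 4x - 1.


First derivative:
f'(x) = 3x^2 - 8x - 4
Second derivative:
f''(x) = 6x - 8
Substitute x = 3:
f''(3) = 6 * 3 - 8
= 18 - 8
= 10

10


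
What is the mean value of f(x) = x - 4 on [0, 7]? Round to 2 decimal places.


Average value = 1/(b-a) * integral from a to b of f(x) dx
First compute the integral of x - 4:
F(x) = (1/2)x^2 - 4x
F(7) = 1/2 * 49 - 4 * 7 = -7/2
F(0) = 1/2 * 0 - 4 * 0 = 0
Integral = -7/2 - 0 = -7/2
Average = (-7/2) / (7 - 0) = (-7/2) / 7
= -1/2 = -0.50

-0.50


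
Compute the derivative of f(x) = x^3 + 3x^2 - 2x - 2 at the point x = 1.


Differentiate f(x) = x^3 + 3x^2 - 2x - 2 term by term:
f'(x) = 3x^2 + 6x - 2
Substitute x = 1:
f'(1) = 3 * 1^2 + 6 * 1 - 2
= 3 + 6 - 2
= 7

7


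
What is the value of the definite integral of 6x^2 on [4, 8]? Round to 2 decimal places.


Find the antiderivative of 6x^2:
F(x) = 6/3 * x^3
Apply the Fundamental Theorem of Calculus:
F(8) - F(4)
= 6/3 * 8^3 - 6/3 * 4^3
= 6/3 * (512 - 64)
= 6/3 * 448
= 896 = 896.00

896.00


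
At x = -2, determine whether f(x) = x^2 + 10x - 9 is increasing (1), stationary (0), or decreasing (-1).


Compute f'(x) to determine behavior:
f'(x) = 2x + 10
f'(-2) = 2 * (-2) + 10
= -4 + 10
= 6
Since f'(-2) > 0, the function is increasing (1)

1


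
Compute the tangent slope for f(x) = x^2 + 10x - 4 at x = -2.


The slope of the tangent line equals f'(x) at the point.
f(x) = x^2 + 10x - 4
f'(x) = 2x + 10
At x = -2:
f'(-2) = 2 * (-2) + 10
= -4 + 10
= 6

6


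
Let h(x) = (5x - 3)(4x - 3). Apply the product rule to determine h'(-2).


Let u(x) = 5x - 3 and v(x) = 4x - 3
u'(x) = 5
v'(x) = 4
Product rule: h'(x) = u'(x)*v(x) + u(x)*v'(x)
= 5 * (4x - 3) + (5x - 3) * 4
At x = -2:
u(-2) = 5 * (-2) - 3 = -13
v(-2) = 4 * (-2) - 3 = -11
h'(-2) = 5 * (-11) + (-13) * 4
= -55 - 52
= -107

-107


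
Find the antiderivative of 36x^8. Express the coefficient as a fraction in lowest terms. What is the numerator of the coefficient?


Apply the power rule for integration:
integral of ax^n dx = a/(n+1) * x^(n+1) + C
integral of 36x^8 dx
= 36/9 * x^9 + C
= 4 * x^9 + C
The coefficient in lowest terms is 4 = 4/1, so its numerator is 4

4


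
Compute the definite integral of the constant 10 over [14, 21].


The integral of a constant k over [a, b] equals k * (b - a).
integral from 14 to 21 of 10 dx
= 10 * (21 - 14)
= 10 * 7
= 70

70


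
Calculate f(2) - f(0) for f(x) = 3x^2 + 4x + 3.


Net change = f(b) - f(a)
f(x) = 3x^2 + 4x + 3
Compute f(2):
f(2) = 3 * 2^2 + 4 * 2 + 3
= 12 + 8 + 3
= 23
Compute f(0):
f(0) = 3 * 0^2 + 4 * 0 + 3
= 0 + 0 + 3
= 3
Net change = 23 - 3 = 20

20


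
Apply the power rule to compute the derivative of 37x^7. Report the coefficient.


We apply the power rule: d/dx [ax^n] = a*n * x^(n-1)
d/dx [37x^7]
= 37 * 7 * x^(7-1)
= 259x^6
The coefficient is 259

259


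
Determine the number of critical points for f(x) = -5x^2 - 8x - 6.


Find where f'(x) = 0:
f'(x) = -10x - 8
Set f'(x) = 0:
-10x - 8 = 0
x = 8 / (-10) = -4/5
This is a linear equation in x, so there is exactly one solution.
Number of critical points: 1

1


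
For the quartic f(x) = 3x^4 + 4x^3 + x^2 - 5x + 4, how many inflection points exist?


Inflection points occur where f''(x) = 0 and concavity changes.
f(x) = 3x^4 + 4x^3 + x^2 - 5x + 4
f'(x) = 12x^3 + 12x^2 + 2x - 5
f''(x) = 36x^2 + 24x + 2
This is a quadratic in x. Use the discriminant to count real roots.
Discriminant = (24)^2 - 4 * 36 * 2
= 576 - 288
= 288
Since discriminant > 0, f''(x) = 0 has 2 distinct real solutions.
A quadratic with two distinct real roots changes sign at each root, so concavity changes at both.
Number of inflection points: 2

2


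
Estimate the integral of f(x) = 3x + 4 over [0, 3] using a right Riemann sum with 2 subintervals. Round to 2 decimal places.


Right Riemann sum uses right endpoints of each subinterval.
Interval: [0, 3], n = 2
dx = (3 - 0) / 2 = 3/2
Right endpoints: [3/2, 3]
f values: [17/2, 13]
Sum = dx * (sum of f values)
= 3/2 * 43/2
= 129/4 = 32.25

32.25


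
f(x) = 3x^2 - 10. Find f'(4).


Differentiate term by term using power and sum rules:
f(x) = 3x^2 - 10
f'(x) = 6x
Substitute x = 4:
f'(4) = 6 * 4 + 0
= 24 + 0
= 24

24


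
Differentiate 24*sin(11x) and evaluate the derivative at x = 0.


Apply the chain rule to differentiate 24*sin(11x):
d/dx [24*sin(11x)]
= 24 * cos(11x) * d/dx(11x)
= 24 * 11 * cos(11x)
= 264 * cos(11x)
Evaluate at x = 0:
= 264 * cos(0)
= 264 * 1
= 264

264


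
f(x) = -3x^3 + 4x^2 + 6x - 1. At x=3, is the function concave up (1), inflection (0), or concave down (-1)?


Concavity is determined by the sign of f''(x).
f(x) = -3x^3 + 4x^2 + 6x - 1
f'(x) = -9x^2 + 8x + 6
f''(x) = -18x + 8
f''(3) = -18 * 3 + 8
= -54 + 8
= -46
Since f''(3) < 0, the function is concave down (-1)

-1


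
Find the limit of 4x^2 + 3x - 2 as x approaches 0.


Since polynomials are continuous, we use direct substitution.
lim(x->0) of 4x^2 + 3x - 2
= 4 * 0^2 + 3 * 0 - 2
= 0 + 0 - 2
= -2

-2


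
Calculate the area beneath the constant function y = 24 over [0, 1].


The area under a constant function y = 24 is a rectangle.
Width = 1 - 0 = 1
Height = 24
Area = width * height
= 1 * 24
= 24

24


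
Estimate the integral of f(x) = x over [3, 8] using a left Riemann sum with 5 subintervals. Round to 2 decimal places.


Left Riemann sum uses left endpoints of each subinterval.
Interval: [3, 8], n = 5
dx = (8 - 3) / 5 = 1
Left endpoints: [3, 4, 5, 6, 7]
f values: [3, 4, 5, 6, 7]
Sum = dx * (sum of f values)
= 1 * 25
= 25 = 25.00

25.00


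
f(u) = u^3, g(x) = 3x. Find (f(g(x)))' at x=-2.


Using the chain rule: (f(g(x)))' = f'(g(x)) * g'(x)
First, find g(-2):
g(-2) = 3 * (-2) + 0 = -6
Next, f'(u) = 3u^2
And g'(x) = 3
So f'(g(-2)) * g'(-2)
= 3 * (-6)^2 * 3
= 3 * 36 * 3
= 324

324


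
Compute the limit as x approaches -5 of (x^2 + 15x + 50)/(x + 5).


Direct substitution gives 0/0, so we factor the numerator.
Factor: (x^2 + 15x + 50) = (x + 5)(x + 10)
Cancel the common factor (x + 5):
(x^2 + 15x + 50)/(x + 5) = (x + 10)
Now substitute x = -5:
= (-5) - (-10) = 5

5


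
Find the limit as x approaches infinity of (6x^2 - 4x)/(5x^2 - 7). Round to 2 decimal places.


For limits at infinity with equal-degree polynomials,
we compare leading coefficients.
Numerator leading term: 6x^2
Denominator leading term: 5x^2
Divide both by x^2:
lim = (6 - 4/x) / (5 - 7/x^2)
As x -> infinity, the 1/x and 1/x^2 terms vanish:
= 6/5 = 1.20

1.20


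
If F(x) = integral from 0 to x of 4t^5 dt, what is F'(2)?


By the Fundamental Theorem of Calculus (Part 1):
If F(x) = integral from 0 to x of f(t) dt, then F'(x) = f(x)
Here f(t) = 4t^5
So F'(x) = 4x^5
Evaluate at x = 2:
F'(2) = 4 * 2^5
= 4 * 32
= 128

128


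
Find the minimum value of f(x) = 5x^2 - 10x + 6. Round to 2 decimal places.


For a quadratic f(x) = ax^2 + bx + c with a > 0, the minimum is at the vertex.
Vertex x-coordinate: x = -b/(2a)
x = -(-10) / (2 * 5)
x = 10/10 = 1
Substitute back to find the minimum value:
f(1) = 5 * 1^2 - 10 * 1 + 6
= 5 - 10 + 6
= 1 = 1.00

1.00


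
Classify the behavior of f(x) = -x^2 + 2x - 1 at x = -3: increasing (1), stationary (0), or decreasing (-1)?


Compute f'(x) to determine behavior:
f'(x) = -2x + 2
f'(-3) = -2 * (-3) + 2
= 6 + 2
= 8
Since f'(-3) > 0, the function is increasing (1)

1


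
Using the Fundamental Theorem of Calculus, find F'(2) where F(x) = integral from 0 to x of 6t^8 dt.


By the Fundamental Theorem of Calculus (Part 1):
If F(x) = integral from 0 to x of f(t) dt, then F'(x) = f(x)
Here f(t) = 6t^8
So F'(x) = 6x^8
Evaluate at x = 2:
F'(2) = 6 * 2^8
= 6 * 256
= 1536

1536


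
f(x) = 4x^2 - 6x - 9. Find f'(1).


Differentiate term by term using power and sum rules:
f(x) = 4x^2 - 6x - 9
f'(x) = 8x - 6
Substitute x = 1:
f'(1) = 8 * 1 - 6
= 8 - 6
= 2

2


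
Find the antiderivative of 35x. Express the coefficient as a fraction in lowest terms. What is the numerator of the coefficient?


Apply the power rule for integration:
integral of ax^n dx = a/(n+1) * x^(n+1) + C
integral of 35x dx
= 35/2 * x^2 + C
The coefficient in lowest terms is 35/2, and its numerator is 35

35


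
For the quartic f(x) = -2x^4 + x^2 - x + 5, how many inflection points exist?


Inflection points occur where f''(x) = 0 and concavity changes.
f(x) = -2x^4 + x^2 - x + 5
f'(x) = -8x^3 + 2x - 1
f''(x) = -24x^2 + 2
This is a quadratic in x. Use the discriminant to count real roots.
Discriminant = (0)^2 - 4 * (-24) * 2
= 0 - (-192)
= 192
Since discriminant > 0, f''(x) = 0 has 2 distinct real solutions.
A quadratic with two distinct real roots changes sign at each root, so concavity changes at both.
Number of inflection points: 2

2


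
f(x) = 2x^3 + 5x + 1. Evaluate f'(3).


Differentiate f(x) = 2x^3 + 5x + 1 term by term:
f'(x) = 6x^2 + 5
Substitute x = 3:
f'(3) = 6 * 3^2 + 0 * 3 + 5
= 54 + 0 + 5
= 59

59


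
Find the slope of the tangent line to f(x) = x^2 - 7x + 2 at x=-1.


The slope of the tangent line equals f'(x) at the point.
f(x) = x^2 - 7x + 2
f'(x) = 2x - 7
At x = -1:
f'(-1) = 2 * (-1) - 7
= -2 - 7
= -9

-9


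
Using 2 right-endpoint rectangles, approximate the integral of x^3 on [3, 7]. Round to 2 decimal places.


Right Riemann sum uses right endpoints of each subinterval.
Interval: [3, 7], n = 2
dx = (7 - 3) / 2 = 2
Right endpoints: [5, 7]
f values: [125, 343]
Sum = dx * (sum of f values)
= 2 * 468
= 936 = 936.00

936.00


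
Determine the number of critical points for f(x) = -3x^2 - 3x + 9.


Find where f'(x) = 0:
f'(x) = -6x - 3
Set f'(x) = 0:
-6x - 3 = 0
x = 3 / (-6) = -1/2
This is a linear equation in x, so there is exactly one solution.
Number of critical points: 1

1


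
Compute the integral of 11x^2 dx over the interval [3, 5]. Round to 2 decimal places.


Find the antiderivative of 11x^2:
F(x) = 11/3 * x^3
Apply the Fundamental Theorem of Calculus:
F(5) - F(3)
= 11/3 * 5^3 - 11/3 * 3^3
= 11/3 * (125 - 27)
= 11/3 * 98
= 1078/3 ≈ 359.33

359.33


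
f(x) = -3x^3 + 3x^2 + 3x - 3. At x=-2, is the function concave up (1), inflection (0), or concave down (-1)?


Concavity is determined by the sign of f''(x).
f(x) = -3x^3 + 3x^2 + 3x - 3
f'(x) = -9x^2 + 6x + 3
f''(x) = -18x + 6
f''(-2) = -18 * (-2) + 6
= 36 + 6
= 42
Since f''(-2) > 0, the function is concave up (1)

1


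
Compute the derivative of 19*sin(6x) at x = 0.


Apply the chain rule to differentiate 19*sin(6x):
d/dx [19*sin(6x)]
= 19 * cos(6x) * d/dx(6x)
= 19 * 6 * cos(6x)
= 114 * cos(6x)
Evaluate at x = 0:
= 114 * cos(0)
= 114 * 1
= 114

114


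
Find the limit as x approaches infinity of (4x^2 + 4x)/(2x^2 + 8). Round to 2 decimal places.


For limits at infinity with equal-degree polynomials,
we compare leading coefficients.
Numerator leading term: 4x^2
Denominator leading term: 2x^2
Divide both by x^2:
lim = (4 + 4/x) / (2 + 8/x^2)
As x -> infinity, the 1/x and 1/x^2 terms vanish:
= 4/2 = 2 = 2.00

2.00


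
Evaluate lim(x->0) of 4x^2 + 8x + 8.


Since polynomials are continuous, we use direct substitution.
lim(x->0) of 4x^2 + 8x + 8
= 4 * 0^2 + 8 * 0 + 8
= 0 + 0 + 8
= 8

8


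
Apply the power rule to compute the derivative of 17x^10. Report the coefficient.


We apply the power rule: d/dx [ax^n] = a*n * x^(n-1)
d/dx [17x^10]
= 17 * 10 * x^(10-1)
= 170x^9
The coefficient is 170

170


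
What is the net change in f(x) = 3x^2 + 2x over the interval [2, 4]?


Net change = f(b) - f(a)
f(x) = 3x^2 + 2x
Compute f(4):
f(4) = 3 * 4^2 + 2 * 4 + 0
= 48 + 8 + 0
= 56
Compute f(2):
f(2) = 3 * 2^2 + 2 * 2 + 0
= 12 + 4 + 0
= 16
Net change = 56 - 16 = 40

40


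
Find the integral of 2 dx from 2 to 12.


The integral of a constant k over [a, b] equals k * (b - a).
integral from 2 to 12 of 2 dx
= 2 * (12 - 2)
= 2 * 10
= 20

20


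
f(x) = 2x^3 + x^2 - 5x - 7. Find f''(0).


First derivative:
f'(x) = 6x^2 + 2x - 5
Second derivative:
f''(x) = 12x + 2
Substitute x = 0:
f''(0) = 12 * 0 + 2
= 0 + 2
= 2

2


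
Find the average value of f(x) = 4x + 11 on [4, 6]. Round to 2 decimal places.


Average value = 1/(b-a) * integral from a to b of f(x) dx
First compute the integral of 4x + 11:
F(x) = 2x^2 + 11x
F(6) = 2 * 36 + 11 * 6 = 138
F(4) = 2 * 16 + 11 * 4 = 76
Integral = 138 - 76 = 62
Average = 62 / (6 - 4) = 62 / 2
= 31 = 31.00

31.00


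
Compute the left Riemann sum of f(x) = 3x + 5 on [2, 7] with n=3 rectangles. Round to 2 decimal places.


Left Riemann sum uses left endpoints of each subinterval.
Interval: [2, 7], n = 3
dx = (7 - 2) / 3 = 5/3
Left endpoints: [2, 11/3, 16/3]
f values: [11, 16, 21]
Sum = dx * (sum of f values)
= 5/3 * 48
= 80 = 80.00

80.00


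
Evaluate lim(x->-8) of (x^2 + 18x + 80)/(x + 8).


Direct substitution gives 0/0, so we factor the numerator.
Factor: (x^2 + 18x + 80) = (x + 8)(x + 10)
Cancel the common factor (x + 8):
(x^2 + 18x + 80)/(x + 8) = (x + 10)
Now substitute x = -8:
= (-8) - (-10) = 2

2


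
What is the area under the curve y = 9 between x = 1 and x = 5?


The area under a constant function y = 9 is a rectangle.
Width = 5 - 1 = 4
Height = 9
Area = width * height
= 4 * 9
= 36

36


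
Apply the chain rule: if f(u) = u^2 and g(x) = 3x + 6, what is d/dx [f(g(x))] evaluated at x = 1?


Using the chain rule: (f(g(x)))' = f'(g(x)) * g'(x)
First, find g(1):
g(1) = 3 * 1 + 6 = 9
Next, f'(u) = 2u
And g'(x) = 3
So f'(g(1)) * g'(1)
= 2 * 9 * 3
= 54

54


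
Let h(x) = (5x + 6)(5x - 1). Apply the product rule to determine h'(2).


Let u(x) = 5x + 6 and v(x) = 5x - 1
u'(x) = 5
v'(x) = 5
Product rule: h'(x) = u'(x)*v(x) + u(x)*v'(x)
= 5 * (5x - 1) + (5x + 6) * 5
At x = 2:
u(2) = 5 * 2 + 6 = 16
v(2) = 5 * 2 - 1 = 9
h'(2) = 5 * 9 + 16 * 5
= 45 + 80
= 125

125


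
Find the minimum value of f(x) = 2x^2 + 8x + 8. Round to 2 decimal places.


For a quadratic f(x) = ax^2 + bx + c with a > 0, the minimum is at the vertex.
Vertex x-coordinate: x = -b/(2a)
x = -(8) / (2 * 2)
x = -8/4 = -2
Substitute back to find the minimum value:
f(-2) = 2 * (-2)^2 + 8 * (-2) + 8
= 8 - 16 + 8
= 0 = 0.00

0.00


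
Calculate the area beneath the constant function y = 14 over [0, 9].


The area under a constant function y = 14 is a rectangle.
Width = 9 - 0 = 9
Height = 14
Area = width * height
= 9 * 14
= 126

126


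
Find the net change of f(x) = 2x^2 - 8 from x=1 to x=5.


Net change = f(b) - f(a)
f(x) = 2x^2 - 8
Compute f(5):
f(5) = 2 * 5^2 + 0 * 5 - 8
= 50 + 0 - 8
= 42
Compute f(1):
f(1) = 2 * 1^2 + 0 * 1 - 8
= 2 + 0 - 8
= -6
Net change = 42 - (-6) = 48

48


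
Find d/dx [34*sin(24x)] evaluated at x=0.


Apply the chain rule to differentiate 34*sin(24x):
d/dx [34*sin(24x)]
= 34 * cos(24x) * d/dx(24x)
= 34 * 24 * cos(24x)
= 816 * cos(24x)
Evaluate at x = 0:
= 816 * cos(0)
= 816 * 1
= 816

816


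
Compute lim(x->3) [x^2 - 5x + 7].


Since polynomials are continuous, we use direct substitution.
lim(x->3) of x^2 - 5x + 7
= 1 * 3^2 - 5 * 3 + 7
= 9 - 15 + 7
= 1

1


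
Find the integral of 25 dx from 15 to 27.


The integral of a constant k over [a, b] equals k * (b - a).
integral from 15 to 27 of 25 dx
= 25 * (27 - 15)
= 25 * 12
= 300

300


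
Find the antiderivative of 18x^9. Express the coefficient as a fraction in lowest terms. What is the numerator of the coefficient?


Apply the power rule for integration:
integral of ax^n dx = a/(n+1) * x^(n+1) + C
integral of 18x^9 dx
= 18/10 * x^10 + C
= 9/5 * x^10 + C
The coefficient in lowest terms is 9/5, and its numerator is 9

9


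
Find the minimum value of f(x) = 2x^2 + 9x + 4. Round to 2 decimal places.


For a quadratic f(x) = ax^2 + bx + c with a > 0, the minimum is at the vertex.
Vertex x-coordinate: x = -b/(2a)
x = -(9) / (2 * 2)
x = -9/4
Substitute back to find the minimum value:
f(-9/4) = 2 * (-9/4)^2 + 9 * (-9/4) + 4
= 81/8 - 81/4 + 4
= -49/8 ≈ -6.13

-6.13


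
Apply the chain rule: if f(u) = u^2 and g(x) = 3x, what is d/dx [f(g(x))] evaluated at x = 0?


Using the chain rule: (f(g(x)))' = f'(g(x)) * g'(x)
First, find g(0):
g(0) = 3 * 0 + 0 = 0
Next, f'(u) = 2u
And g'(x) = 3
So f'(g(0)) * g'(0)
= 2 * 0 * 3
= 0

0


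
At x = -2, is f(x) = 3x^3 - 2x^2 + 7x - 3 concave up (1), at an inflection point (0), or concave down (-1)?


Concavity is determined by the sign of f''(x).
f(x) = 3x^3 - 2x^2 + 7x - 3
f'(x) = 9x^2 - 4x + 7
f''(x) = 18x - 4
f''(-2) = 18 * (-2) - 4
= -36 - 4
= -40
Since f''(-2) < 0, the function is concave down (-1)

-1


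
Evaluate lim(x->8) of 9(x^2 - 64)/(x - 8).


Direct substitution gives 0/0, so we factor the numerator.
Factor: 9(x^2 - 64) = 9 * (x - 8)(x + 8)
Cancel the common factor (x - 8):
9(x^2 - 64)/(x - 8) = 9 * (x + 8)
Now substitute x = 8:
= 9 * (8 + 8) = 144

144


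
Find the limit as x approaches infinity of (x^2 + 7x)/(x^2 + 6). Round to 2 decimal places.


For limits at infinity with equal-degree polynomials,
we compare leading coefficients.
Numerator leading term: x^2
Denominator leading term: x^2
Divide both by x^2:
lim = (1 + 7/x) / (1 + 6/x^2)
As x -> infinity, the 1/x and 1/x^2 terms vanish:
= 1/1 = 1 = 1.00

1.00


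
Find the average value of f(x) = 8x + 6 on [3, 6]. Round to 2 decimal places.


Average value = 1/(b-a) * integral from a to b of f(x) dx
First compute the integral of 8x + 6:
F(x) = 4x^2 + 6x
F(6) = 4 * 36 + 6 * 6 = 180
F(3) = 4 * 9 + 6 * 3 = 54
Integral = 180 - 54 = 126
Average = 126 / (6 - 3) = 126 / 3
= 42 = 42.00

42.00


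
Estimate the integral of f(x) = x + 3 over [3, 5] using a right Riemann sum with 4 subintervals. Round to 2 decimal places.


Right Riemann sum uses right endpoints of each subinterval.
Interval: [3, 5], n = 4
dx = (5 - 3) / 4 = 1/2
Right endpoints: [7/2, 4, 9/2, 5]
f values: [13/2, 7, 15/2, 8]
Sum = dx * (sum of f values)
= 1/2 * 29
= 29/2 = 14.50

14.50


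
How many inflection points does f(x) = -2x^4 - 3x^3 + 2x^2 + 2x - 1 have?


Inflection points occur where f''(x) = 0 and concavity changes.
f(x) = -2x^4 - 3x^3 + 2x^2 + 2x - 1
f'(x) = -8x^3 - 9x^2 + 4x + 2
f''(x) = -24x^2 - 18x + 4
This is a quadratic in x. Use the discriminant to count real roots.
Discriminant = (-18)^2 - 4 * (-24) * 4
= 324 - (-384)
= 708
Since discriminant > 0, f''(x) = 0 has 2 distinct real solutions.
A quadratic with two distinct real roots changes sign at each root, so concavity changes at both.
Number of inflection points: 2

2


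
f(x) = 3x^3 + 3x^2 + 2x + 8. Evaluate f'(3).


Differentiate f(x) = 3x^3 + 3x^2 + 2x + 8 term by term:
f'(x) = 9x^2 + 6x + 2
Substitute x = 3:
f'(3) = 9 * 3^2 + 6 * 3 + 2
= 81 + 18 + 2
= 101

101


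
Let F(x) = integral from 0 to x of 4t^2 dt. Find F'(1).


By the Fundamental Theorem of Calculus (Part 1):
If F(x) = integral from 0 to x of f(t) dt, then F'(x) = f(x)
Here f(t) = 4t^2
So F'(x) = 4x^2
Evaluate at x = 1:
F'(1) = 4 * 1^2
= 4 * 1
= 4

4


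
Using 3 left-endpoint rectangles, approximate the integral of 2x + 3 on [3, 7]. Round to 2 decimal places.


Left Riemann sum uses left endpoints of each subinterval.
Interval: [3, 7], n = 3
dx = (7 - 3) / 3 = 4/3
Left endpoints: [3, 13/3, 17/3]
f values: [9, 35/3, 43/3]
Sum = dx * (sum of f values)
= 4/3 * 35
= 140/3 ≈ 46.67

46.67


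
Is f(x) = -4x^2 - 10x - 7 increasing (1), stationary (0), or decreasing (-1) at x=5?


Compute f'(x) to determine behavior:
f'(x) = -8x - 10
f'(5) = -8 * 5 - 10
= -40 - 10
= -50
Since f'(5) < 0, the function is decreasing (-1)

-1


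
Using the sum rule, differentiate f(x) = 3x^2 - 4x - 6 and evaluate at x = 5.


Differentiate term by term using power and sum rules:
f(x) = 3x^2 - 4x - 6
f'(x) = 6x - 4
Substitute x = 5:
f'(5) = 6 * 5 - 4
= 30 - 4
= 26

26


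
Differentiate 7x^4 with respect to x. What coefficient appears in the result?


We apply the power rule: d/dx [ax^n] = a*n * x^(n-1)
d/dx [7x^4]
= 7 * 4 * x^(4-1)
= 28x^3
The coefficient is 28

28


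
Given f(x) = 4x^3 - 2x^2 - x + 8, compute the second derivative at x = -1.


First derivative:
f'(x) = 12x^2 - 4x - 1
Second derivative:
f''(x) = 24x - 4
Substitute x = -1:
f''(-1) = 24 * (-1) - 4
= -24 - 4
= -28

-28


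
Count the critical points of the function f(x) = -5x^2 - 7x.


Find where f'(x) = 0:
f'(x) = -10x - 7
Set f'(x) = 0:
-10x - 7 = 0
x = 7 / (-10) = -7/10
This is a linear equation in x, so there is exactly one solution.
Number of critical points: 1

1


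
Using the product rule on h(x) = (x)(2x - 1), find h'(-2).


Let u(x) = x and v(x) = 2x - 1
u'(x) = 1
v'(x) = 2
Product rule: h'(x) = u'(x)*v(x) + u(x)*v'(x)
= 1 * (2x - 1) + (x) * 2
At x = -2:
u(-2) = 1 * (-2) + 0 = -2
v(-2) = 2 * (-2) - 1 = -5
h'(-2) = 1 * (-5) + (-2) * 2
= -5 - 4
= -9

-9


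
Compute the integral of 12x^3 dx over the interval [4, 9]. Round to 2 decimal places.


Find the antiderivative of 12x^3:
F(x) = 12/4 * x^4
Apply the Fundamental Theorem of Calculus:
F(9) - F(4)
= 12/4 * 9^4 - 12/4 * 4^4
= 12/4 * (6561 - 256)
= 12/4 * 6305
= 18915 = 18915.00

18915.00


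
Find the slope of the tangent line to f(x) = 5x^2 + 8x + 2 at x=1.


The slope of the tangent line equals f'(x) at the point.
f(x) = 5x^2 + 8x + 2
f'(x) = 10x + 8
At x = 1:
f'(1) = 10 * 1 + 8
= 10 + 8
= 18

18


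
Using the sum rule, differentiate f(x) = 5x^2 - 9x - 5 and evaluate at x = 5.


Differentiate term by term using power and sum rules:
f(x) = 5x^2 - 9x - 5
f'(x) = 10x - 9
Substitute x = 5:
f'(5) = 10 * 5 - 9
= 50 - 9
= 41

41


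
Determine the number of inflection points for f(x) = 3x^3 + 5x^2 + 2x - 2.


Inflection points occur where f''(x) = 0 and concavity changes.
f(x) = 3x^3 + 5x^2 + 2x - 2
f'(x) = 9x^2 + 10x + 2
f''(x) = 18x + 10
Set f''(x) = 0:
18x + 10 = 0
x = -10 / 18 = -5/9
Since f''(x) is linear (degree 1), it changes sign at this point.
Therefore there is exactly 1 inflection point.

1


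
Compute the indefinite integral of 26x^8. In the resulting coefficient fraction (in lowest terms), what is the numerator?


Apply the power rule for integration:
integral of ax^n dx = a/(n+1) * x^(n+1) + C
integral of 26x^8 dx
= 26/9 * x^9 + C
The coefficient in lowest terms is 26/9, and its numerator is 26

26


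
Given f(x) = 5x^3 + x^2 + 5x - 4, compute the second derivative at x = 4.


First derivative:
f'(x) = 15x^2 + 2x + 5
Second derivative:
f''(x) = 30x + 2
Substitute x = 4:
f''(4) = 30 * 4 + 2
= 120 + 2
= 122

122


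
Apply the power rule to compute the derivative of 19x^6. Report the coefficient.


We apply the power rule: d/dx [ax^n] = a*n * x^(n-1)
d/dx [19x^6]
= 19 * 6 * x^(6-1)
= 114x^5
The coefficient is 114

114


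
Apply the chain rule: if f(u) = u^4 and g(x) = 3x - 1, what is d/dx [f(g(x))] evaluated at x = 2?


Using the chain rule: (f(g(x)))' = f'(g(x)) * g'(x)
First, find g(2):
g(2) = 3 * 2 - 1 = 5
Next, f'(u) = 4u^3
And g'(x) = 3
So f'(g(2)) * g'(2)
= 4 * 5^3 * 3
= 4 * 125 * 3
= 1500

1500


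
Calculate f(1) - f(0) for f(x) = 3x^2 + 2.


Net change = f(b) - f(a)
f(x) = 3x^2 + 2
Compute f(1):
f(1) = 3 * 1^2 + 0 * 1 + 2
= 3 + 0 + 2
= 5
Compute f(0):
f(0) = 3 * 0^2 + 0 * 0 + 2
= 0 + 0 + 2
= 2
Net change = 5 - 2 = 3

3


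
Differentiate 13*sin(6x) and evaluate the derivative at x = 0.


Apply the chain rule to differentiate 13*sin(6x):
d/dx [13*sin(6x)]
= 13 * cos(6x) * d/dx(6x)
= 13 * 6 * cos(6x)
= 78 * cos(6x)
Evaluate at x = 0:
= 78 * cos(0)
= 78 * 1
= 78

78


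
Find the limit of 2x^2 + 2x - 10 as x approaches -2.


Since polynomials are continuous, we use direct substitution.
lim(x->-2) of 2x^2 + 2x - 10
= 2 * (-2)^2 + 2 * (-2) - 10
= 8 - 4 - 10
= -6

-6


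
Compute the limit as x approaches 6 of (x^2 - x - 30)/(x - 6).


Direct substitution gives 0/0, so we factor the numerator.
Factor: (x^2 - x - 30) = (x - 6)(x + 5)
Cancel the common factor (x - 6):
(x^2 - x - 30)/(x - 6) = (x + 5)
Now substitute x = 6:
= (6) - (-5) = 11

11


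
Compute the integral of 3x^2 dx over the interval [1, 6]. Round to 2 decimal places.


Find the antiderivative of 3x^2:
F(x) = 3/3 * x^3
Apply the Fundamental Theorem of Calculus:
F(6) - F(1)
= 3/3 * 6^3 - 3/3 * 1^3
= 3/3 * (216 - 1)
= 3/3 * 215
= 215 = 215.00

215.00


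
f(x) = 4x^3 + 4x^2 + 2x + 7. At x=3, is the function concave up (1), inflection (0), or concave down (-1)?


Concavity is determined by the sign of f''(x).
f(x) = 4x^3 + 4x^2 + 2x + 7
f'(x) = 12x^2 + 8x + 2
f''(x) = 24x + 8
f''(3) = 24 * 3 + 8
= 72 + 8
= 80
Since f''(3) > 0, the function is concave up (1)

1


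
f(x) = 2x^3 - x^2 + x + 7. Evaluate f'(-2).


Differentiate f(x) = 2x^3 - x^2 + x + 7 term by term:
f'(x) = 6x^2 - 2x + 1
Substitute x = -2:
f'(-2) = 6 * (-2)^2 - 2 * (-2) + 1
= 24 + 4 + 1
= 29

29


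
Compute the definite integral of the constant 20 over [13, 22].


The integral of a constant k over [a, b] equals k * (b - a).
integral from 13 to 22 of 20 dx
= 20 * (22 - 13)
= 20 * 9
= 180

180


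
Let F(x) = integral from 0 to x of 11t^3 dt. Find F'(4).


By the Fundamental Theorem of Calculus (Part 1):
If F(x) = integral from 0 to x of f(t) dt, then F'(x) = f(x)
Here f(t) = 11t^3
So F'(x) = 11x^3
Evaluate at x = 4:
F'(4) = 11 * 4^3
= 11 * 64
= 704

704


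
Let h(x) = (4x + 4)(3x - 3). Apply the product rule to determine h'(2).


Let u(x) = 4x + 4 and v(x) = 3x - 3
u'(x) = 4
v'(x) = 3
Product rule: h'(x) = u'(x)*v(x) + u(x)*v'(x)
= 4 * (3x - 3) + (4x + 4) * 3
At x = 2:
u(2) = 4 * 2 + 4 = 12
v(2) = 3 * 2 - 3 = 3
h'(2) = 4 * 3 + 12 * 3
= 12 + 36
= 48

48
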